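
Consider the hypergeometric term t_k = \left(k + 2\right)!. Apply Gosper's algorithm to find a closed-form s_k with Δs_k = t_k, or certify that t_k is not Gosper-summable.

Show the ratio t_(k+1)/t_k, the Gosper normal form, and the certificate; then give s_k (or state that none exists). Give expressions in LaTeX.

not Gosper-summable; s_k does not exist

r(k) = k + 3 after simplifying.
Take A(k)=k + 3, B(k)=1, C(k)=1.
f must satisfy (k + 3)·f(k+1) − (1)·f(k) = 1.
Degrees (1,0,0) ⇒ d ≤ -1.
Negative degree bound (-1): no f exists, t_k not Gosper-summable.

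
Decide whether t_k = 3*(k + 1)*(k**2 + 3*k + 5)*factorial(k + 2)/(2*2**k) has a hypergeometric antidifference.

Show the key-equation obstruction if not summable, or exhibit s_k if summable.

r(k) = (k + 2)*(k + 3)*(3*k + (k + 1)**2 + 8)/(2*(k + 1)*(k**2 + 3*k + 5)) after simplifying.
Gosper form: A/B · C(k+1)/C(k) with A=k/2 + 3/2, B=1, C=k**3 + 4*k**2 + 8*k + 5.
Set up (k/2 + 3/2)·f(k+1) − (1)·f(k) − (k**3 + 4*k**2 + 8*k + 5) = 0.
d = 2 from the (1,0,3) case.
A polynomial solution: f(k) = 2*(k**2 + k - 1).
Certificate R = B(k−1)f/C = 2*(k**2 + k - 1)/((k + 1)*(k**2 + 3*k + 5)) gives s_k = 3*(k**2 + k - 1)*factorial(k + 2)/2**k.
Verify: 3*(k + 1)*(k**2 + 3*k + 5)*factorial(k + 2)/(2*2**k) matches t_k.

Yes. s_k = 3*(k**2 + k - 1)*factorial(k + 2)/2**k.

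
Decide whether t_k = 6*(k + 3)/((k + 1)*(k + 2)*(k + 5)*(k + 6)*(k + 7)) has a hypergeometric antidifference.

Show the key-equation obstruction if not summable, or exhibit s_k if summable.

Yes. s_k = k*(k**2 + 12*k + 41)/(15*(k**3 + 12*k**2 + 41*k + 30)).

Compute t_(k+1)/t_k: get (k + 1)*(k + 4)*(k + 5)/((k + 3)**2*(k + 8)).
Gosper form: A/B · C(k+1)/C(k) with A=k + 1, B=k + 8, C=k**3 + 10*k**2 + 33*k + 36.
Need (k + 1)·f(k+1) − (k + 7)·f(k) = k**3 + 10*k**2 + 33*k + 36.
deg f ≤ 6 (via 1,1,3).
Solve for f: f(k) = k*(k + 2)*(k + 3)*(k + 4)*(k**2 + 12*k + 41)/90 (degree 6 ≤ 6).
So s_k = (B(k−1)f/C)·t_k = (k*(k + 2)*(k + 7)*(k**2 + 12*k + 41)/(90*(k + 3)))·t_k = k*(k**2 + 12*k + 41)/(15*(k**3 + 12*k**2 + 41*k + 30)).
Verify: 6*(k + 3)/(k**5 + 21*k**4 + 163*k**3 + 567*k**2 + 844*k + 420) matches t_k.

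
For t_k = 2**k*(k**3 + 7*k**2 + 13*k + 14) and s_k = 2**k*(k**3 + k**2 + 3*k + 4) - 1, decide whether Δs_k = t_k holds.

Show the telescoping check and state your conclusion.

Valid: the claim telescopes to t_k.

s_(k+1) = 2**(k + 1)*(3*k + (k + 1)**3 + (k + 1)**2 + 7) - 1
s_(k+1) − s_k = 2**k*(k**3 + 7*k**2 + 13*k + 14)
(s_(k+1) − s_k) − t_k = 0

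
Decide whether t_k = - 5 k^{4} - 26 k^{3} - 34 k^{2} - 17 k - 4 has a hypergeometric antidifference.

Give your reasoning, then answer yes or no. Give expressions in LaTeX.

Yes. s_k = k \left(- k^{4} - 4 k^{3} + 2 k - 1\right).

The ratio is (5*k**4 + 46*k**3 + 142*k**2 + 183*k + 86)/(5*k**4 + 26*k**3 + 34*k**2 + 17*k + 4).
So A=1 and B=1, with C=k**4 + 26*k**3/5 + 34*k**2/5 + 17*k/5 + 4/5.
Set up (1)·f(k+1) − (1)·f(k) − (k**4 + 26*k**3/5 + 34*k**2/5 + 17*k/5 + 4/5) = 0.
From deg A=0, deg B=0, deg C=4: d=5.
Match coefficients ⇒ f(k) = k*(k + 1)*(k**3 + 3*k**2 - 3*k + 1)/5.
Get s_k = R·t_k = k*(-k**4 - 4*k**3 + 2*k - 1) with R(k) = B(k−1)f(k)/C(k) = k*(k**3 + 3*k**2 - 3*k + 1)/(5*k**3 + 21*k**2 + 13*k + 4).
Check: Δs_k = -5*k**4 - 26*k**3 - 34*k**2 - 17*k - 4. ✓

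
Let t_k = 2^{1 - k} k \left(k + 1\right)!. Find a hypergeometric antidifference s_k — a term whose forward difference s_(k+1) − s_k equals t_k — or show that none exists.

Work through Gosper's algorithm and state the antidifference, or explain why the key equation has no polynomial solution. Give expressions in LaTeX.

t_(k+1)/t_k = (k + 1)*(k + 2)/(2*k).
Normal form (A,B,C) = (k/2 + 1, 1, k).
Set up (k/2 + 1)·f(k+1) − (1)·f(k) − (k) = 0.
deg f ≤ 0 (via 1,0,1).
A polynomial solution: f(k) = 2.
R(k) = B(k−1)·f(k)/C(k) = 2/k; s_k = R·t_k = 2**(2 - k)*factorial(k + 1).
Check: Δs_k = 2**(1 - k)*k*factorial(k + 1). ✓

s_k = 2^{2 - k} \left(k + 1\right)!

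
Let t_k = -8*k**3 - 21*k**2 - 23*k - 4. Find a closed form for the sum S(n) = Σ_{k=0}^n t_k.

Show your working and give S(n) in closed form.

S(n) = -2*n**4 - 11*n**3 - 24*n**2 - 19*n - 4

The ratio is (8*k**3 + 45*k**2 + 89*k + 56)/(8*k**3 + 21*k**2 + 23*k + 4).
Take A(k)=1, B(k)=1, C(k)=k**3 + 21*k**2/8 + 23*k/8 + 1/2.
Key eq: (1)·f(k+1) = (1)·f(k) + (k**3 + 21*k**2/8 + 23*k/8 + 1/2).
Degrees (0,0,3) ⇒ d ≤ 4.
Coefficient equations give f(k) = k*(2*k**3 + 3*k**2 + 3*k - 4)/8.
Then R = B(k−1)f/C = k*(2*k**3 + 3*k**2 + 3*k - 4)/(8*k**3 + 21*k**2 + 23*k + 4), so s_k = R(k)·t_k = k*(-2*k**3 - 3*k**2 - 3*k + 4).
Check: Δs_k = -8*k**3 - 21*k**2 - 23*k - 4. ✓
Evaluate: s_(n+1) = -2*n**4 - 11*n**3 - 24*n**2 - 19*n - 4; subtract s_(0) = 0 ⇒ S(n) = -2*n**4 - 11*n**3 - 24*n**2 - 19*n - 4.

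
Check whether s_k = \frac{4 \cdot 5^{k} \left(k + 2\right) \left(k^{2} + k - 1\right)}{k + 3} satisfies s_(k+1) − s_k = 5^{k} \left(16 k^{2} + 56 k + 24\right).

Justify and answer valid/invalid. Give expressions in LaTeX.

Invalid: residual \frac{5^{k} \left(- 16 k^{3} - 100 k^{2} - 188 k - 76\right)}{k^{2} + 7 k + 12} ≠ 0.

s_(k+1) = 20*5**k*(k + 3)*(k + (k + 1)**2)/(k + 4)
s_(k+1) − s_k = 5**k*(16*k**4 + 152*k**3 + 508*k**2 + 652*k + 212)/(k**2 + 7*k + 12)
(s_(k+1) − s_k) − t_k = 5**k*(-16*k**3 - 100*k**2 - 188*k - 76)/(k**2 + 7*k + 12)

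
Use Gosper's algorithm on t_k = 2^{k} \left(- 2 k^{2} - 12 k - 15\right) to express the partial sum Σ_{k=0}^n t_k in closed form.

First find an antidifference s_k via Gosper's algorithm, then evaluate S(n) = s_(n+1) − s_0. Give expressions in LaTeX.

S(n) = - 4 \cdot 2^{n} n^{2} - 16 \cdot 2^{n} n - 18 \cdot 2^{n} + 3

Compute t_(k+1)/t_k: get 2*(2*k**2 + 16*k + 29)/(2*k**2 + 12*k + 15).
Take A(k)=2, B(k)=1, C(k)=k**2 + 6*k + 15/2.
Key eq: (2)·f(k+1) = (1)·f(k) + (k**2 + 6*k + 15/2).
Degrees (0,0,2) ⇒ d ≤ 2.
Solve for f: f(k) = (2*k**2 + 4*k + 3)/2 (degree 2 ≤ 2).
Certificate R = B(k−1)f/C = (2*k**2 + 4*k + 3)/(2*k**2 + 12*k + 15) gives s_k = 2**k*(-2*k**2 - 4*k - 3).
s_(k+1) − s_k = 2**k*(-2*k**2 - 12*k - 15) = t_k.
Telescope: S(n) = s_(n+1) − s_(0) = 2**(n + 1)*(-2*n**2 - 8*n - 9) − (-3) = -4*2**n*n**2 - 16*2**n*n - 18*2**n + 3.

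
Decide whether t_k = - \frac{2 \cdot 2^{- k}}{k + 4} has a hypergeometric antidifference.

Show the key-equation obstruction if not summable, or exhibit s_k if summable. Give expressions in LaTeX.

Ratio r(k) = (k + 4)/(2*(k + 5)).
Normal form (A,B,C) = (k/2 + 2, k + 5, 1).
f must satisfy (k/2 + 2)·f(k+1) − (k + 4)·f(k) = 1.
Bound: deg f ≤ -1.
d = -1 < 0 ⇒ no nonzero polynomial f; not summable.

No — t_k has no hypergeometric antidifference.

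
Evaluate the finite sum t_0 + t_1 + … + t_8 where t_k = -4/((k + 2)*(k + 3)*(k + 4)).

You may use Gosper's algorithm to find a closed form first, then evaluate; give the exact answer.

r(k) = (k + 2)/(k + 5) after simplifying.
So A=k + 2 and B=k + 5, with C=1.
Key eq: (k + 2)·f(k+1) = (k + 4)·f(k) + (1).
d = 2 from the (1,1,0) case.
Solving with deg f ≤ 2: f(k) = k*(k + 5)/12.
R(k) = B(k−1)·f(k)/C(k) = k*(k + 4)*(k + 5)/12; s_k = R·t_k = k*(-k - 5)/(3*(k + 2)*(k + 3)).
Δs = -4/(k**3 + 9*k**2 + 26*k + 24), as required.
Σ_(k=0)^(8) t_k = s_(9) − s_(0) = -7/22 − (0) = -7/22.

Σ = -7/22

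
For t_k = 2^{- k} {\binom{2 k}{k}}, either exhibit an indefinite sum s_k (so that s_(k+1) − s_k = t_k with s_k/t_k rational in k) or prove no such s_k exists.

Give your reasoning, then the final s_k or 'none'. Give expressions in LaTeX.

Step 1: r(k) = (2*k + 1)/(k + 1).
Take A(k)=2*k + 1, B(k)=k + 1, C(k)=1.
Key eq: (2*k + 1)·f(k+1) = (k)·f(k) + (1).
Degrees (1,1,0) ⇒ d ≤ -1.
d = -1 < 0 ⇒ no nonzero polynomial f; not summable.

none — t_k is not Gosper-summable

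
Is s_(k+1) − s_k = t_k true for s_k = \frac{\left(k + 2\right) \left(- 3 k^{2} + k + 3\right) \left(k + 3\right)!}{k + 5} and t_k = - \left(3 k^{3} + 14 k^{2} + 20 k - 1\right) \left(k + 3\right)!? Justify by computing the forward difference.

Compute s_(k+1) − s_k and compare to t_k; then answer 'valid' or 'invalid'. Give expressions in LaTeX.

s_(k+1) = -(k + 3)*(3*k**2 + 5*k - 1)*factorial(k + 4)/(k + 6)
s_(k+1) − s_k = -(3*k**5 + 38*k**4 + 177*k**3 + 378*k**2 + 289*k - 24)*factorial(k + 3)/((k + 5)*(k + 6))
(s_(k+1) − s_k) − t_k = 3*(3*k**4 + 29*k**3 + 87*k**2 + 100*k - 2)*factorial(k + 3)/((k + 5)*(k + 6))

Invalid: residual \frac{3 \left(3 k^{4} + 29 k^{3} + 87 k^{2} + 100 k - 2\right) \left(k + 3\right)!}{\left(k + 5\right) \left(k + 6\right)} ≠ 0.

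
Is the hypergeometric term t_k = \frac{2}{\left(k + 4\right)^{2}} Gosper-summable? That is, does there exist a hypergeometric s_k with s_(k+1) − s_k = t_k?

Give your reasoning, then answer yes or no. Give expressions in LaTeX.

Compute t_(k+1)/t_k: get (k + 4)**2/(k + 5)**2.
So A=k**2 + 8*k + 16 and B=k**2 + 10*k + 25, with C=1.
Key eq: (k**2 + 8*k + 16)·f(k+1) = (k**2 + 8*k + 16)·f(k) + (1).
Bound: deg f ≤ 0.
Generic f = c0 gives residual -1; -1 = 0 cannot hold, so t_k is not Gosper-summable.

No. Not Gosper-summable.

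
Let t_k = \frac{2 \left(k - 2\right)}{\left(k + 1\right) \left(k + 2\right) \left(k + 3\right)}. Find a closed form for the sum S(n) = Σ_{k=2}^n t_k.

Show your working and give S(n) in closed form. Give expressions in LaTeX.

S(n) = \frac{n^{2} - 3 n + 2}{4 \left(n^{2} + 5 n + 6\right)}

t_(k+1)/t_k = (k - 1)*(k + 1)/((k - 2)*(k + 4)).
Gosper form: A/B · C(k+1)/C(k) with A=k + 1, B=k + 4, C=k - 2.
Need (k + 1)·f(k+1) − (k + 3)·f(k) = k - 2.
From deg A=1, deg B=1, deg C=1: d=2.
A polynomial solution: f(k) = -k*(k + 7)/4.
So s_k = (B(k−1)f/C)·t_k = (-k*(k + 3)*(k + 7)/(4*(k - 2)))·t_k = k*(-k - 7)/(2*(k + 1)*(k + 2)).
Verify: 2*(k - 2)/(k**3 + 6*k**2 + 11*k + 6) matches t_k.
Σ_(k=2)^n t_k = s_(n+1) − s_(2) = ((-n**2 - 9*n - 8)/(2*(n**2 + 5*n + 6))) − (-3/4), i.e. (n**2 - 3*n + 2)/(4*(n**2 + 5*n + 6)).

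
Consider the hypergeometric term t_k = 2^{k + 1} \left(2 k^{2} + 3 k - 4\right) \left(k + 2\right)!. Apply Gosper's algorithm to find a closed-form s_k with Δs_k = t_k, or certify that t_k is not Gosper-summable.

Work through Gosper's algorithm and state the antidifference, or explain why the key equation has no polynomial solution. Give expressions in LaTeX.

r(k) = 2*(2*k**3 + 13*k**2 + 22*k + 3)/(2*k**2 + 3*k - 4) after simplifying.
Gosper form: A/B · C(k+1)/C(k) with A=2*k + 6, B=1, C=k**2 + 3*k/2 - 2.
f must satisfy (2*k + 6)·f(k+1) − (1)·f(k) = k**2 + 3*k/2 - 2.
d = 1 from the (1,0,2) case.
Solving with deg f ≤ 1: f(k) = (k - 2)/2.
R(k) = B(k−1)·f(k)/C(k) = (k - 2)/(2*k**2 + 3*k - 4); s_k = R·t_k = 2**(k + 1)*(k - 2)*factorial(k + 2).
s_(k+1) − s_k = 2**(k + 1)*(2*k**2 + 3*k - 4)*factorial(k + 2) = t_k.

s_k = 2^{k + 1} \left(k - 2\right) \left(k + 2\right)!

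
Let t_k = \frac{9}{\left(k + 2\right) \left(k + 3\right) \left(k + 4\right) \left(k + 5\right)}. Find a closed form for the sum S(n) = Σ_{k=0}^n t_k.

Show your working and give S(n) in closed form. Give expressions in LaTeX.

S(n) = \frac{n^{3} + 12 n^{2} + 47 n + 36}{8 \left(n^{3} + 12 n^{2} + 47 n + 60\right)}

r(k) = (k + 2)/(k + 6) after simplifying.
So A=k + 2 and B=k + 6, with C=1.
Need (k + 2)·f(k+1) − (k + 5)·f(k) = 1.
Bound: deg f ≤ 3.
A polynomial solution: f(k) = k*(k**2 + 9*k + 26)/72.
Certificate R = B(k−1)f/C = k*(k + 5)*(k**2 + 9*k + 26)/72 gives s_k = k*(k**2 + 9*k + 26)/(8*(k + 2)*(k + 3)*(k + 4)).
Verify: 9/(k**4 + 14*k**3 + 71*k**2 + 154*k + 120) matches t_k.
Evaluate: s_(n+1) = (n**3 + 12*n**2 + 47*n + 36)/(8*(n**3 + 12*n**2 + 47*n + 60)); subtract s_(0) = 0 ⇒ S(n) = (n**3 + 12*n**2 + 47*n + 36)/(8*(n**3 + 12*n**2 + 47*n + 60)).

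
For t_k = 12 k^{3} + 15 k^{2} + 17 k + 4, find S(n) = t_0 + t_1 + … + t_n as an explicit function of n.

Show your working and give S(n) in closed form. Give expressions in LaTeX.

Ratio r(k) = (12*k**3 + 51*k**2 + 83*k + 48)/(12*k**3 + 15*k**2 + 17*k + 4).
Take A(k)=1, B(k)=1, C(k)=k**3 + 5*k**2/4 + 17*k/12 + 1/3.
Solve (1)·f(k+1) − (1)·f(k) = k**3 + 5*k**2/4 + 17*k/12 + 1/3.
Bound: deg f ≤ 4.
Solving with deg f ≤ 4: f(k) = k*(3*k**3 - k**2 + 4*k - 2)/12.
R(k) = B(k−1)·f(k)/C(k) = k*(3*k**3 - k**2 + 4*k - 2)/(12*k**3 + 15*k**2 + 17*k + 4); s_k = R·t_k = k*(3*k**3 - k**2 + 4*k - 2).
s_(k+1) − s_k = 12*k**3 + 15*k**2 + 17*k + 4 = t_k.
Telescope: S(n) = s_(n+1) − s_(0) = 3*n**4 + 11*n**3 + 19*n**2 + 15*n + 4 − (0) = 3*n**4 + 11*n**3 + 19*n**2 + 15*n + 4.

S(n) = 3 n^{4} + 11 n^{3} + 19 n^{2} + 15 n + 4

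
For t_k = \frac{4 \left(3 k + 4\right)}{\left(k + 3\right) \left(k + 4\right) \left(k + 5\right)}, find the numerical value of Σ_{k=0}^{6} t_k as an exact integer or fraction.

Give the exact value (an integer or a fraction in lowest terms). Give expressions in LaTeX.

t_(k+1)/t_k = (k + 3)*(3*k + 7)/((k + 6)*(3*k + 4)).
Take A(k)=k + 3, B(k)=k + 6, C(k)=k + 4/3.
Set up (k + 3)·f(k+1) − (k + 5)·f(k) − (k + 4/3) = 0.
From deg A=1, deg B=1, deg C=1: d=2.
Coefficient equations give f(k) = k*(13*k + 19)/72.
Then R = B(k−1)f/C = k*(k + 5)*(13*k + 19)/(24*(3*k + 4)), so s_k = R(k)·t_k = k*(13*k + 19)/(6*(k + 3)*(k + 4)).
s_(k+1) − s_k = 4*(3*k + 4)/(k**3 + 12*k**2 + 47*k + 60) = t_k.
Sum = s_(7) − s_(0); s_(7) = 7/6, s_(0) = 0 ⇒ 7/6.

Σ = 7/6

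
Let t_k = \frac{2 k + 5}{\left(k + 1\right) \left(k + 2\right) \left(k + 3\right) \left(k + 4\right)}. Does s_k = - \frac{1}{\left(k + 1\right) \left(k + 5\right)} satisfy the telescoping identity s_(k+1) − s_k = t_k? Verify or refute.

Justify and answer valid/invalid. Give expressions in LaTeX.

Invalid: residual \frac{6 \left(- k^{2} - 7 k - 11\right)}{k^{6} + 21 k^{5} + 175 k^{4} + 735 k^{3} + 1624 k^{2} + 1764 k + 720} ≠ 0.

s_(k+1) = -1/((k + 2)*(k + 6))
s_(k+1) − s_k = (2*k + 7)/(k**4 + 14*k**3 + 65*k**2 + 112*k + 60)
(s_(k+1) − s_k) − t_k = 6*(-k**2 - 7*k - 11)/(k**6 + 21*k**5 + 175*k**4 + 735*k**3 + 1624*k**2 + 1764*k + 720)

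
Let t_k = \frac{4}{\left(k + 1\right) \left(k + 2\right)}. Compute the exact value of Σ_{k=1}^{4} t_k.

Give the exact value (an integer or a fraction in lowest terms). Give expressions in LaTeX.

The ratio is (k + 1)/(k + 3).
Take A(k)=k + 1, B(k)=k + 3, C(k)=1.
f must satisfy (k + 1)·f(k+1) − (k + 2)·f(k) = 1.
From deg A=1, deg B=1, deg C=0: d=1.
Solving with deg f ≤ 1: f(k) = k.
Certificate R = B(k−1)f/C = k*(k + 2) gives s_k = 4*k/(k + 1).
Δs = 4/(k**2 + 3*k + 2), as required.
Σ_(k=1)^(4) t_k = s_(5) − s_(1) = 10/3 − (2) = 4/3.

Σ = 4/3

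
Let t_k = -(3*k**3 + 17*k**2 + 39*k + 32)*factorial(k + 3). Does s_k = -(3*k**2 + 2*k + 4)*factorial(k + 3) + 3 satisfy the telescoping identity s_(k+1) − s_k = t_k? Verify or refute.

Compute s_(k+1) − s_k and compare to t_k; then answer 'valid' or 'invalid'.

s_(k+1) = -(2*k + 3*(k + 1)**2 + 6)*factorial(k + 4) + 3
s_(k+1) − s_k = -(3*k**3 + 17*k**2 + 39*k + 32)*factorial(k + 3)
(s_(k+1) − s_k) − t_k = 0

valid; difference matches t_k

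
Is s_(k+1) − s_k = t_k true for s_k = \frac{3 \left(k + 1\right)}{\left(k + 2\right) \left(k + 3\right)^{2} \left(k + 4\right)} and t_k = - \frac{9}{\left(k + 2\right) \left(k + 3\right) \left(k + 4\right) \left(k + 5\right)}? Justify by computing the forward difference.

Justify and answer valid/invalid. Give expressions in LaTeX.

s_(k+1) = 3*(k + 2)/((k + 3)*(k + 4)**2*(k + 5))
s_(k+1) − s_k = 3*(-(k + 1)*(k + 4)*(k + 5) + (k + 2)**2*(k + 3))/((k + 2)*(k + 3)**2*(k + 4)**2*(k + 5))
(s_(k+1) − s_k) − t_k = 12*(2*k + 7)/(k**6 + 21*k**5 + 181*k**4 + 819*k**3 + 2050*k**2 + 2688*k + 1440)

Invalid: residual \frac{12 \left(2 k + 7\right)}{k^{6} + 21 k^{5} + 181 k^{4} + 819 k^{3} + 2050 k^{2} + 2688 k + 1440} ≠ 0.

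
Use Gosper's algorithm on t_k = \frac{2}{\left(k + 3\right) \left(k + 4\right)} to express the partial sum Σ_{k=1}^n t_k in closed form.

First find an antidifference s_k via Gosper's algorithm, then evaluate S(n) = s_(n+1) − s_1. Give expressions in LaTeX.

The ratio is (k + 3)/(k + 5).
A = k + 3, B = k + 5, C = 1.
Key eq: (k + 3)·f(k+1) = (k + 4)·f(k) + (1).
d = 1 from the (1,1,0) case.
Coefficient equations give f(k) = k/3.
Get s_k = R·t_k = 2*k/(3*(k + 3)) with R(k) = B(k−1)f(k)/C(k) = k*(k + 4)/3.
s_(k+1) − s_k = 2/(k**2 + 7*k + 12) = t_k.
s_(n+1) = 2*(n + 1)/(3*(n + 4)) and s_(1) = 1/6, so S(n) = n/(2*(n + 4)).

S(n) = \frac{n}{2 \left(n + 4\right)}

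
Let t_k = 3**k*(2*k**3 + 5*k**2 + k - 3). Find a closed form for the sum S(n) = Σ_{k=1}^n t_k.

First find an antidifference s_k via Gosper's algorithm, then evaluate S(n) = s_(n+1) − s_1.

S(n) = 3*3**n*n**3 + 3*3**n*n**2 + 3*3**n*n - 6*3**n + 6

Compute t_(k+1)/t_k: get 3*(2*k**3 + 11*k**2 + 17*k + 5)/(2*k**3 + 5*k**2 + k - 3).
Normal form (A,B,C) = (3, 1, k**3 + 5*k**2/2 + k/2 - 3/2).
Need (3)·f(k+1) − (1)·f(k) = k**3 + 5*k**2/2 + k/2 - 3/2.
Bound: deg f ≤ 3.
Solving with deg f ≤ 3: f(k) = (k**3 - 2*k**2 + 2*k - 3)/2.
R(k) = B(k−1)·f(k)/C(k) = (k**3 - 2*k**2 + 2*k - 3)/((2*k + 3)*(k**2 + k - 1)); s_k = R·t_k = 3**k*(k**3 - 2*k**2 + 2*k - 3).
Δs = 3**k*(2*k**3 + 5*k**2 + k - 3), as required.
s_(n+1) = 3**(n + 1)*(n**3 + n**2 + n - 2) and s_(1) = -6, so S(n) = 3*3**n*n**3 + 3*3**n*n**2 + 3*3**n*n - 6*3**n + 6.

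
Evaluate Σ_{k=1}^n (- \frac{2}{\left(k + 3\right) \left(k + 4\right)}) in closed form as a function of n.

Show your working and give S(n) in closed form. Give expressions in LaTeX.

S(n) = - \frac{n}{2 n + 8}

Compute t_(k+1)/t_k: get (k + 3)/(k + 5).
Normal form (A,B,C) = (k + 3, k + 5, 1).
Set up (k + 3)·f(k+1) − (k + 4)·f(k) − (1) = 0.
deg f ≤ 1 (via 1,1,0).
Coefficient equations give f(k) = k/3.
R(k) = B(k−1)·f(k)/C(k) = k*(k + 4)/3; s_k = R·t_k = -2*k/(3*k + 9).
Check: Δs_k = -2/(k**2 + 7*k + 12). ✓
Evaluate: s_(n+1) = 2*(-n - 1)/(3*(n + 4)); subtract s_(1) = -1/6 ⇒ S(n) = -n/(2*n + 8).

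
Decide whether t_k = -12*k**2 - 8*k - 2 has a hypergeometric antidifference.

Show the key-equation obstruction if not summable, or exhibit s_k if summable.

Yes. s_k = k**2*(2 - 4*k).

Compute t_(k+1)/t_k: get (6*k**2 + 16*k + 11)/(6*k**2 + 4*k + 1).
A = 1, B = 1, C = k**2 + 2*k/3 + 1/6.
Set up (1)·f(k+1) − (1)·f(k) − (k**2 + 2*k/3 + 1/6) = 0.
From deg A=0, deg B=0, deg C=2: d=3.
Coefficient equations give f(k) = k**2*(2*k - 1)/6.
Certificate R = B(k−1)f/C = k**2*(2*k - 1)/(6*k**2 + 4*k + 1) gives s_k = k**2*(2 - 4*k).
Verify: -12*k**2 - 8*k - 2 matches t_k.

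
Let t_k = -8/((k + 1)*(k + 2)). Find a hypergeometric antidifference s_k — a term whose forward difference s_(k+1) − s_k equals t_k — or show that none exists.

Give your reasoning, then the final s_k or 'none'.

s_k = -8*k/(k + 1)

t_(k+1)/t_k = (k + 1)/(k + 3).
Normal form (A,B,C) = (k + 1, k + 3, 1).
Key eq: (k + 1)·f(k+1) = (k + 2)·f(k) + (1).
deg f ≤ 1 (via 1,1,0).
Match coefficients ⇒ f(k) = k.
Get s_k = R·t_k = -8*k/(k + 1) with R(k) = B(k−1)f(k)/C(k) = k*(k + 2).
Δs = -8/(k**2 + 3*k + 2), as required.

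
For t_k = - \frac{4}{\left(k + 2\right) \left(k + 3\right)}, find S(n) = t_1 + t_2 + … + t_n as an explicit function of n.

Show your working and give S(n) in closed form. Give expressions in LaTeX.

S(n) = - \frac{4 n}{3 n + 9}

Compute t_(k+1)/t_k: get (k + 2)/(k + 4).
Take A(k)=k + 2, B(k)=k + 4, C(k)=1.
Solve (k + 2)·f(k+1) − (k + 3)·f(k) = 1.
d = 1 from the (1,1,0) case.
Match coefficients ⇒ f(k) = k/2.
Certificate R = B(k−1)f/C = k*(k + 3)/2 gives s_k = -2*k/(k + 2).
s_(k+1) − s_k = -4/(k**2 + 5*k + 6) = t_k.
Evaluate: s_(n+1) = 2*(-n - 1)/(n + 3); subtract s_(1) = -2/3 ⇒ S(n) = -4*n/(3*n + 9).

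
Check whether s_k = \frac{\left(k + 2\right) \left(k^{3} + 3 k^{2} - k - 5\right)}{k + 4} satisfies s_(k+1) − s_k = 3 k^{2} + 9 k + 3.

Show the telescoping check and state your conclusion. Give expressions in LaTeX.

s_(k+1) = (k**4 + 9*k**3 + 26*k**2 + 22*k - 6)/(k + 5)
s_(k+1) − s_k = (3*k**4 + 32*k**3 + 108*k**2 + 127*k + 26)/(k**2 + 9*k + 20)
(s_(k+1) − s_k) − t_k = 2*(-2*k**3 - 18*k**2 - 40*k - 17)/(k**2 + 9*k + 20)

Invalid: residual \frac{2 \left(- 2 k^{3} - 18 k^{2} - 40 k - 17\right)}{k^{2} + 9 k + 20} ≠ 0.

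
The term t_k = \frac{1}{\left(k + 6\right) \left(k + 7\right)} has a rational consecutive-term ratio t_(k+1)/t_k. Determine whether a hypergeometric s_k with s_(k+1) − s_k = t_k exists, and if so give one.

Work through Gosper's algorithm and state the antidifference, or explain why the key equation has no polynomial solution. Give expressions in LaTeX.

s_k = \frac{k}{6 \left(k + 6\right)}

r(k) = (k + 6)/(k + 8) after simplifying.
Factor: A=k + 6; B=k + 8; C=1.
Set up (k + 6)·f(k+1) − (k + 7)·f(k) − (1) = 0.
deg f ≤ 1 (via 1,1,0).
Coefficient equations give f(k) = k/6.
Certificate R = B(k−1)f/C = k*(k + 7)/6 gives s_k = k/(6*(k + 6)).
Δs = 1/(k**2 + 13*k + 42), as required.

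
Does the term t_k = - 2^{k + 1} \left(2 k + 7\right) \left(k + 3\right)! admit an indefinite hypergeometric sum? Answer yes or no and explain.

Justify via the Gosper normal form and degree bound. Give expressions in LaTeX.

Yes. s_k = - 2^{k + 1} \left(k + 3\right)!.

t_(k+1)/t_k = 2*(k + 4)*(2*k + 9)/(2*k + 7).
Normal form (A,B,C) = (2*k + 8, 1, k + 7/2).
Need (2*k + 8)·f(k+1) − (1)·f(k) = k + 7/2.
From deg A=1, deg B=0, deg C=1: d=0.
Coefficient equations give f(k) = 1/2.
Certificate R = B(k−1)f/C = 1/(2*k + 7) gives s_k = -2**(k + 1)*factorial(k + 3).
Check: Δs_k = -2**(k + 1)*(2*k + 7)*factorial(k + 3). ✓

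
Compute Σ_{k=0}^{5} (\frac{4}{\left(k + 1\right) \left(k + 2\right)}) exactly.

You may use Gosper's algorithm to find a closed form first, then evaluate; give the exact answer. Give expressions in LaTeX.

Σ = 24/7

Compute t_(k+1)/t_k: get (k + 1)/(k + 3).
Factor: A=k + 1; B=k + 3; C=1.
Need (k + 1)·f(k+1) − (k + 2)·f(k) = 1.
deg f ≤ 1 (via 1,1,0).
Match coefficients ⇒ f(k) = k.
So s_k = (B(k−1)f/C)·t_k = (k*(k + 2))·t_k = 4*k/(k + 1).
s_(k+1) − s_k = 4/(k**2 + 3*k + 2) = t_k.
Sum = s_(6) − s_(0); s_(6) = 24/7, s_(0) = 0 ⇒ 24/7.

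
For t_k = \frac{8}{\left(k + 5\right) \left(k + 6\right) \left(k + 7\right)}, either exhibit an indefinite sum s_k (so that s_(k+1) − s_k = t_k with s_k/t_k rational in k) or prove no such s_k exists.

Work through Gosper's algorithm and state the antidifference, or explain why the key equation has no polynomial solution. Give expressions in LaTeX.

r(k) = (k + 5)/(k + 8) after simplifying.
So A=k + 5 and B=k + 8, with C=1.
Key eq: (k + 5)·f(k+1) = (k + 7)·f(k) + (1).
From deg A=1, deg B=1, deg C=0: d=2.
Coefficient equations give f(k) = k*(k + 11)/60.
So s_k = (B(k−1)f/C)·t_k = (k*(k + 7)*(k + 11)/60)·t_k = 2*k*(k + 11)/(15*(k + 5)*(k + 6)).
Check: Δs_k = 8/(k**3 + 18*k**2 + 107*k + 210). ✓

s_k = \frac{2 k \left(k + 11\right)}{15 \left(k + 5\right) \left(k + 6\right)}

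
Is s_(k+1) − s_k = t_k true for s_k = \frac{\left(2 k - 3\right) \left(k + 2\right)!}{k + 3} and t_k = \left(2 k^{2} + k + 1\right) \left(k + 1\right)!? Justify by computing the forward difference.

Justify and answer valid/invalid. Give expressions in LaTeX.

Invalid: residual - \frac{\left(2 k^{3} + 7 k^{2} + 2 k + 6\right) \left(k + 1\right)!}{\left(k + 3\right) \left(k + 4\right)} ≠ 0.

s_(k+1) = (2*k - 1)*factorial(k + 3)/(k + 4)
s_(k+1) − s_k = (2*k**3 + 9*k**2 + 7*k + 3)*factorial(k + 2)/((k + 3)*(k + 4))
(s_(k+1) − s_k) − t_k = -(2*k**3 + 7*k**2 + 2*k + 6)*factorial(k + 1)/((k + 3)*(k + 4))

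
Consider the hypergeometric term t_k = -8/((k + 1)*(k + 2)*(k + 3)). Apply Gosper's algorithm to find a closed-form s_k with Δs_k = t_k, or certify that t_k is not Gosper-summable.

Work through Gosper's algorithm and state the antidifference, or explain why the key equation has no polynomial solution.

t_(k+1)/t_k = (k + 1)/(k + 4).
Gosper form: A/B · C(k+1)/C(k) with A=k + 1, B=k + 4, C=1.
f must satisfy (k + 1)·f(k+1) − (k + 3)·f(k) = 1.
From deg A=1, deg B=1, deg C=0: d=2.
Match coefficients ⇒ f(k) = k*(k + 3)/4.
So s_k = (B(k−1)f/C)·t_k = (k*(k + 3)**2/4)·t_k = 2*k*(-k - 3)/((k + 1)*(k + 2)).
Δs = -8/(k**3 + 6*k**2 + 11*k + 6), as required.

s_k = 2*k*(-k - 3)/((k + 1)*(k + 2))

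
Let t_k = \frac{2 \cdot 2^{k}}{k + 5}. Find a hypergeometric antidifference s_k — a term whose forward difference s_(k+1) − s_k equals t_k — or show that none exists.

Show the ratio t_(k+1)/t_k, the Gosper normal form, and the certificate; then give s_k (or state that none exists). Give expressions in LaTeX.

not Gosper-summable; s_k does not exist

Compute t_(k+1)/t_k: get 2*(k + 5)/(k + 6).
Gosper form: A/B · C(k+1)/C(k) with A=2*k + 10, B=k + 6, C=1.
Key eq: (2*k + 10)·f(k+1) = (k + 5)·f(k) + (1).
d = -1 from the (1,1,0) case.
Negative degree bound (-1): no f exists, t_k not Gosper-summable.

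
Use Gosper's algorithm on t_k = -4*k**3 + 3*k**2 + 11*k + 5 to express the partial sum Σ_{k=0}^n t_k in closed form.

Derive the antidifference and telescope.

S(n) = -n**4 - n**3 + 6*n**2 + 11*n + 5

Ratio r(k) = (4*k**3 + 9*k**2 - 5*k - 15)/(4*k**3 - 3*k**2 - 11*k - 5).
Take A(k)=1, B(k)=1, C(k)=k**3 - 3*k**2/4 - 11*k/4 - 5/4.
Solve (1)·f(k+1) − (1)·f(k) = k**3 - 3*k**2/4 - 11*k/4 - 5/4.
Degrees (0,0,3) ⇒ d ≤ 4.
Coefficient equations give f(k) = k**2*(k**2 - 3*k - 3)/4.
So s_k = (B(k−1)f/C)·t_k = (k**2*(k**2 - 3*k - 3)/(4*k**3 - 3*k**2 - 11*k - 5))·t_k = k**2*(-k**2 + 3*k + 3).
Verify: -4*k**3 + 3*k**2 + 11*k + 5 matches t_k.
Telescope: S(n) = s_(n+1) − s_(0) = -n**4 - n**3 + 6*n**2 + 11*n + 5 − (0) = -n**4 - n**3 + 6*n**2 + 11*n + 5.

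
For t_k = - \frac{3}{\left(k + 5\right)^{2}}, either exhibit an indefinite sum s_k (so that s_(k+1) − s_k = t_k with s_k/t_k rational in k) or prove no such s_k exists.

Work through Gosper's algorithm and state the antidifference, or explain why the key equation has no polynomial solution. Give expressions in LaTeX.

Compute t_(k+1)/t_k: get (k + 5)**2/(k + 6)**2.
Normal form (A,B,C) = (k**2 + 10*k + 25, k**2 + 12*k + 36, 1).
Set up (k**2 + 10*k + 25)·f(k+1) − (k**2 + 10*k + 25)·f(k) − (1) = 0.
deg f ≤ 0 (via 2,2,0).
Generic f = c0 gives residual -1; -1 = 0 cannot hold, so t_k is not Gosper-summable.

not Gosper-summable; s_k does not exist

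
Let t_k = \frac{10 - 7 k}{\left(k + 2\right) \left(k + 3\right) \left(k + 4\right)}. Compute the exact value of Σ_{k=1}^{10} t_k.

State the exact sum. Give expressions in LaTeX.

r(k) = (k + 2)*(7*k - 3)/((k + 5)*(7*k - 10)) after simplifying.
Take A(k)=k + 2, B(k)=k + 5, C(k)=k - 10/7.
Set up (k + 2)·f(k+1) − (k + 4)·f(k) − (k - 10/7) = 0.
deg f ≤ 2 (via 1,1,1).
Coefficient equations give f(k) = k*(k - 16)/21.
So s_k = (B(k−1)f/C)·t_k = (k*(k - 16)*(k + 4)/(3*(7*k - 10)))·t_k = k*(16 - k)/(3*(k + 2)*(k + 3)).
Verify: (10 - 7*k)/(k**3 + 9*k**2 + 26*k + 24) matches t_k.
Evaluate s at k=11 and k=1: 55/546 and 5/12; difference -115/364.

Σ = -115/364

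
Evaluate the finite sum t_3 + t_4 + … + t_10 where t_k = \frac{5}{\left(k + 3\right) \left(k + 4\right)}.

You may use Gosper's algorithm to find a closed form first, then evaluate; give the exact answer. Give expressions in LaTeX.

Ratio r(k) = (k + 3)/(k + 5).
Factor: A=k + 3; B=k + 5; C=1.
Need (k + 3)·f(k+1) − (k + 4)·f(k) = 1.
Bound: deg f ≤ 1.
Match coefficients ⇒ f(k) = k/3.
Then R = B(k−1)f/C = k*(k + 4)/3, so s_k = R(k)·t_k = 5*k/(3*(k + 3)).
s_(k+1) − s_k = 5/(k**2 + 7*k + 12) = t_k.
Telescoping: Σ = s_(11) − s_(3) = 55/42 − (5/6) = 10/21.

Σ = 10/21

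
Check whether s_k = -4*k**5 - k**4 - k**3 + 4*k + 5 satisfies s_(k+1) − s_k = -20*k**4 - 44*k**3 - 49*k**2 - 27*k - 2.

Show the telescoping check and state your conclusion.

s_(k+1) = 4*k - 4*(k + 1)**5 - (k + 1)**4 - (k + 1)**3 + 9
s_(k+1) − s_k = -20*k**4 - 44*k**3 - 49*k**2 - 27*k - 2
(s_(k+1) − s_k) − t_k = 0

valid; difference matches t_k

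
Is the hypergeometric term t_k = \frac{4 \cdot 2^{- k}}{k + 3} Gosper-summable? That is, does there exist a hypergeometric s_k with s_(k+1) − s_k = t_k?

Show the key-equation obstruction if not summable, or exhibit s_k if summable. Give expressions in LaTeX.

No. Not Gosper-summable.

t_(k+1)/t_k = (k + 3)/(2*(k + 4)).
Factor: A=k/2 + 3/2; B=k + 4; C=1.
f must satisfy (k/2 + 3/2)·f(k+1) − (k + 3)·f(k) = 1.
From deg A=1, deg B=1, deg C=0: d=-1.
Negative degree bound (-1): no f exists, t_k not Gosper-summable.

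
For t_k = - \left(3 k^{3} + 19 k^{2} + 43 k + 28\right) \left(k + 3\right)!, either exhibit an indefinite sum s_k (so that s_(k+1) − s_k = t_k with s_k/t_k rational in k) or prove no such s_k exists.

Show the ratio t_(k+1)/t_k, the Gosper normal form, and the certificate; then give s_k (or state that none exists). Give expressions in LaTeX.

r(k) = (3*k**4 + 40*k**3 + 202*k**2 + 453*k + 372)/(3*k**3 + 19*k**2 + 43*k + 28) after simplifying.
So A=k + 4 and B=1, with C=k**3 + 19*k**2/3 + 43*k/3 + 28/3.
Key eq: (k + 4)·f(k+1) = (1)·f(k) + (k**3 + 19*k**2/3 + 43*k/3 + 28/3).
Bound: deg f ≤ 2.
A polynomial solution: f(k) = k*(3*k + 4)/3.
R(k) = B(k−1)·f(k)/C(k) = k*(3*k + 4)/(3*k**3 + 19*k**2 + 43*k + 28); s_k = R·t_k = -k*(3*k + 4)*factorial(k + 3).
Δs = -(3*k**3 + 19*k**2 + 43*k + 28)*factorial(k + 3), as required.

s_k = - k \left(3 k + 4\right) \left(k + 3\right)!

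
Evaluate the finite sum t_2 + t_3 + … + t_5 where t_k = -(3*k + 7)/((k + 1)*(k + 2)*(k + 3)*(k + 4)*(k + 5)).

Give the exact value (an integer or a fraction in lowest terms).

r(k) = (k + 1)*(3*k + 10)/((k + 6)*(3*k + 7)) after simplifying.
Normal form (A,B,C) = (k + 1, k + 6, k + 7/3).
Need (k + 1)·f(k+1) − (k + 5)·f(k) = k + 7/3.
d = 4 from the (1,1,1) case.
A polynomial solution: f(k) = k*(k + 2)*(k**2 + 8*k + 19)/36.
R(k) = B(k−1)·f(k)/C(k) = k*(k + 2)*(k + 5)*(k**2 + 8*k + 19)/(12*(3*k + 7)); s_k = R·t_k = k*(-k**2 - 8*k - 19)/(12*(k**3 + 8*k**2 + 19*k + 12)).
Δs = (-3*k - 7)/(k**5 + 15*k**4 + 85*k**3 + 225*k**2 + 274*k + 120), as required.
Evaluate s at k=6 and k=2: -103/1260 and -13/180; difference -1/105.

Σ = -1/105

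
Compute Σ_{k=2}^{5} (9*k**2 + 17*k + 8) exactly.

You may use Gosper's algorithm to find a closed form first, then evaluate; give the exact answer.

The ratio is (9*k**2 + 35*k + 34)/(9*k**2 + 17*k + 8).
Take A(k)=1, B(k)=1, C(k)=k**2 + 17*k/9 + 8/9.
Need (1)·f(k+1) − (1)·f(k) = k**2 + 17*k/9 + 8/9.
Degrees (0,0,2) ⇒ d ≤ 3.
Coefficient equations give f(k) = k*(k + 1)*(3*k + 1)/9.
Certificate R = B(k−1)f/C = k*(3*k + 1)/(9*k + 8) gives s_k = k*(3*k**2 + 4*k + 1).
Δs = 9*k**2 + 17*k + 8, as required.
Σ_(k=2)^(5) t_k = s_(6) − s_(2) = 798 − (42) = 756.

Σ = 756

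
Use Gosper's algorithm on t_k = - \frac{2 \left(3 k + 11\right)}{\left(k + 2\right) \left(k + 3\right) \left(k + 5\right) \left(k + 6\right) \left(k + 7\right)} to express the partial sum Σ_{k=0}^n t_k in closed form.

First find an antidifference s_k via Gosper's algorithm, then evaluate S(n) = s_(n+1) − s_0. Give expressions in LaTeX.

The ratio is (k + 2)*(k + 5)*(3*k + 14)/((k + 4)*(k + 8)*(3*k + 11)).
Normal form (A,B,C) = (k + 2, k + 8, k**2 + 23*k/3 + 44/3).
Set up (k + 2)·f(k+1) − (k + 7)·f(k) − (k**2 + 23*k/3 + 44/3) = 0.
Degrees (1,1,2) ⇒ d ≤ 5.
A polynomial solution: f(k) = k*(k + 3)*(k + 4)*(k**2 + 13*k + 52)/180.
Then R = B(k−1)f/C = k*(k + 3)*(k + 7)*(k**2 + 13*k + 52)/(60*(3*k + 11)), so s_k = R(k)·t_k = k*(-k**2 - 13*k - 52)/(30*(k**3 + 13*k**2 + 52*k + 60)).
Verify: 2*(-3*k - 11)/(k**5 + 23*k**4 + 203*k**3 + 853*k**2 + 1692*k + 1260) matches t_k.
Σ_(k=0)^n t_k = s_(n+1) − s_(0) = ((-n**3 - 16*n**2 - 81*n - 66)/(30*(n**3 + 16*n**2 + 81*n + 126))) − (0), i.e. (-n**3 - 16*n**2 - 81*n - 66)/(30*(n**3 + 16*n**2 + 81*n + 126)).

S(n) = \frac{- n^{3} - 16 n^{2} - 81 n - 66}{30 \left(n^{3} + 16 n^{2} + 81 n + 126\right)}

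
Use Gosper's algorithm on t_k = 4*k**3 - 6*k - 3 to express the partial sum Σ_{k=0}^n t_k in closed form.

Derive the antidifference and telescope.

S(n) = n**4 + 2*n**3 - 2*n**2 - 6*n - 3

Ratio r(k) = (6*k - 4*(k + 1)**3 + 9)/(-4*k**3 + 6*k + 3).
Gosper form: A/B · C(k+1)/C(k) with A=1, B=1, C=k**3 - 3*k/2 - 3/4.
Key eq: (1)·f(k+1) = (1)·f(k) + (k**3 - 3*k/2 - 3/4).
Degrees (0,0,3) ⇒ d ≤ 4.
Solving with deg f ≤ 4: f(k) = k**2*(k**2 - 2*k - 2)/4.
Certificate R = B(k−1)f/C = k**2*(k**2 - 2*k - 2)/(4*k**3 - 6*k - 3) gives s_k = k**2*(k**2 - 2*k - 2).
Check: Δs_k = 4*k**3 - 6*k - 3. ✓
Evaluate: s_(n+1) = n**4 + 2*n**3 - 2*n**2 - 6*n - 3; subtract s_(0) = 0 ⇒ S(n) = n**4 + 2*n**3 - 2*n**2 - 6*n - 3.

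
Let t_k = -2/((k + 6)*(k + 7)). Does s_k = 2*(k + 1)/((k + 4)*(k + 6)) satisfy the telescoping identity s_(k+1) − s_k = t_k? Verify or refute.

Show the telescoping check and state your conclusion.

Invalid: residual 6*(2*k + 11)/(k**4 + 22*k**3 + 179*k**2 + 638*k + 840) ≠ 0.

s_(k+1) = 2*(k + 2)/((k + 5)*(k + 7))
s_(k+1) − s_k = 2*(-k**2 - 3*k + 13)/(k**4 + 22*k**3 + 179*k**2 + 638*k + 840)
(s_(k+1) − s_k) − t_k = 6*(2*k + 11)/(k**4 + 22*k**3 + 179*k**2 + 638*k + 840)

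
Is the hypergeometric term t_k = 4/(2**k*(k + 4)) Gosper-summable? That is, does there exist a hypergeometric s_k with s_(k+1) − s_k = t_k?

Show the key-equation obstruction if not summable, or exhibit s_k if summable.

t_(k+1)/t_k = (k + 4)/(2*(k + 5)).
Take A(k)=k/2 + 2, B(k)=k + 5, C(k)=1.
Need (k/2 + 2)·f(k+1) − (k + 4)·f(k) = 1.
Degrees (1,1,0) ⇒ d ≤ -1.
Bound -1 < 0, so the key equation has no polynomial solution.

No — key equation has no polynomial f.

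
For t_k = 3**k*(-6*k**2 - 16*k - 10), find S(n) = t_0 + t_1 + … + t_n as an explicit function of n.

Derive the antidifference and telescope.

Step 1: r(k) = 3*(3*k**2 + 14*k + 16)/(3*k**2 + 8*k + 5).
So A=3 and B=1, with C=k**2 + 8*k/3 + 5/3.
Need (3)·f(k+1) − (1)·f(k) = k**2 + 8*k/3 + 5/3.
d = 2 from the (0,0,2) case.
Solving with deg f ≤ 2: f(k) = (3*k**2 - k + 2)/6.
Then R = B(k−1)f/C = (3*k**2 - k + 2)/(2*(k + 1)*(3*k + 5)), so s_k = R(k)·t_k = 3**k*(-3*k**2 + k - 2).
Check: Δs_k = 3**k*(-6*k**2 - 16*k - 10). ✓
Σ_(k=0)^n t_k = s_(n+1) − s_(0) = (3**(n + 1)*(-3*n**2 - 5*n - 4)) − (-2), i.e. -9*3**n*n**2 - 15*3**n*n - 12*3**n + 2.

S(n) = -9*3**n*n**2 - 15*3**n*n - 12*3**n + 2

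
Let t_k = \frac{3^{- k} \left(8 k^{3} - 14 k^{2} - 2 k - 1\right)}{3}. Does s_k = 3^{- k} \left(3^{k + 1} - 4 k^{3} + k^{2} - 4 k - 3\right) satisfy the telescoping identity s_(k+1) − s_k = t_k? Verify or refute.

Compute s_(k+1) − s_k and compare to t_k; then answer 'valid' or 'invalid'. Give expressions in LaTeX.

s_(k+1) = (9*3**k - 4*k**3 - 11*k**2 - 14*k - 10)/(3*3**k)
s_(k+1) − s_k = (8*k**3 - 14*k**2 - 2*k - 1)/(3*3**k)
(s_(k+1) − s_k) − t_k = 0

Valid: the claim telescopes to t_k.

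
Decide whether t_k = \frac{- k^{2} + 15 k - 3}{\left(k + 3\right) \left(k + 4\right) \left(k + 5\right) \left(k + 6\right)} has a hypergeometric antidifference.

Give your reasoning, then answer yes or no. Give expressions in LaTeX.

Yes. s_k = \frac{k \left(k^{2} + 42 k - 73\right)}{30 \left(k + 3\right) \left(k + 4\right) \left(k + 5\right)}.

Step 1: r(k) = -(k + 3)*(15*k - (k + 1)**2 + 12)/((k + 7)*(k**2 - 15*k + 3)).
So A=k + 3 and B=k + 7, with C=k**2 - 15*k + 3.
Key eq: (k + 3)·f(k+1) = (k + 6)·f(k) + (k**2 - 15*k + 3).
deg f ≤ 3 (via 1,1,2).
Solving with deg f ≤ 3: f(k) = -k*(k**2 + 42*k - 73)/30.
R(k) = B(k−1)·f(k)/C(k) = -k*(k + 6)*(k**2 + 42*k - 73)/(30*(k**2 - 15*k + 3)); s_k = R·t_k = k*(k**2 + 42*k - 73)/(30*(k + 3)*(k + 4)*(k + 5)).
s_(k+1) − s_k = (-k**2 + 15*k - 3)/(k**4 + 18*k**3 + 119*k**2 + 342*k + 360) = t_k.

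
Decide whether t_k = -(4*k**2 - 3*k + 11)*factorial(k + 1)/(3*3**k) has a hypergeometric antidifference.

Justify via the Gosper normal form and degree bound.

Compute t_(k+1)/t_k: get (k + 2)*(-3*k + 4*(k + 1)**2 + 8)/(3*(4*k**2 - 3*k + 11)).
Normal form (A,B,C) = (k/3 + 2/3, 1, k**2 - 3*k/4 + 11/4).
f must satisfy (k/3 + 2/3)·f(k+1) − (1)·f(k) = k**2 - 3*k/4 + 11/4.
Bound: deg f ≤ 1.
Coefficient equations give f(k) = 3*(4*k - 3)/4.
Certificate R = B(k−1)f/C = 3*(4*k - 3)/(4*k**2 - 3*k + 11) gives s_k = -(4*k - 3)*factorial(k + 1)/3**k.
s_(k+1) − s_k = -(4*k**2 - 3*k + 11)*factorial(k + 1)/(3*3**k) = t_k.

Yes. s_k = -(4*k - 3)*factorial(k + 1)/3**k.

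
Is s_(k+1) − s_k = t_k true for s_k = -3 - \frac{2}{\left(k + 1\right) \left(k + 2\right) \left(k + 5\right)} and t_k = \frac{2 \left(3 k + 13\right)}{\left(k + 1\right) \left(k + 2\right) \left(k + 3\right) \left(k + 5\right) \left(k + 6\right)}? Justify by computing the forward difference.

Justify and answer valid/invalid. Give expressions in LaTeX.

s_(k+1) = -3 - 2/((k + 2)*(k + 3)*(k + 6))
s_(k+1) − s_k = 2*(3*k + 13)/(k**5 + 17*k**4 + 107*k**3 + 307*k**2 + 396*k + 180)
(s_(k+1) − s_k) − t_k = 0

Valid — Δs_k = t_k.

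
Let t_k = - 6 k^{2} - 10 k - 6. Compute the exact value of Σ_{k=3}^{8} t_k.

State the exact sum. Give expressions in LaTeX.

Step 1: r(k) = (3*k**2 + 11*k + 11)/(3*k**2 + 5*k + 3).
Normal form (A,B,C) = (1, 1, k**2 + 5*k/3 + 1).
Key eq: (1)·f(k+1) = (1)·f(k) + (k**2 + 5*k/3 + 1).
deg f ≤ 3 (via 0,0,2).
Match coefficients ⇒ f(k) = k*(k**2 + k + 1)/3.
Certificate R = B(k−1)f/C = k*(k**2 + k + 1)/(3*k**2 + 5*k + 3) gives s_k = 2*k*(-k**2 - k - 1).
s_(k+1) − s_k = -6*k**2 - 10*k - 6 = t_k.
Evaluate s at k=9 and k=3: -1638 and -78; difference -1560.

Σ = -1560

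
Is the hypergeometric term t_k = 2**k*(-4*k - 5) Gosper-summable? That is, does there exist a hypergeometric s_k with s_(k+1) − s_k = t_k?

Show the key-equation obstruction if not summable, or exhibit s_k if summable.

Step 1: r(k) = 2*(4*k + 9)/(4*k + 5).
A = 2, B = 1, C = k + 5/4.
Solve (2)·f(k+1) − (1)·f(k) = k + 5/4.
d = 1 from the (0,0,1) case.
Match coefficients ⇒ f(k) = (4*k - 3)/4.
Then R = B(k−1)f/C = (4*k - 3)/(4*k + 5), so s_k = R(k)·t_k = 2**k*(3 - 4*k).
Check: Δs_k = 2**k*(-4*k - 5). ✓

Yes. s_k = 2**k*(3 - 4*k).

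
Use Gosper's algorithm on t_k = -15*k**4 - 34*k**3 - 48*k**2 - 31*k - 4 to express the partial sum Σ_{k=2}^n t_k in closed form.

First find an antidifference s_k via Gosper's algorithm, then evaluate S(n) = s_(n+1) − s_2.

t_(k+1)/t_k = (15*k**4 + 94*k**3 + 240*k**2 + 289*k + 132)/(15*k**4 + 34*k**3 + 48*k**2 + 31*k + 4).
A = 1, B = 1, C = k**4 + 34*k**3/15 + 16*k**2/5 + 31*k/15 + 4/15.
Need (1)·f(k+1) − (1)·f(k) = k**4 + 34*k**3/15 + 16*k**2/5 + 31*k/15 + 4/15.
deg f ≤ 5 (via 0,0,4).
A polynomial solution: f(k) = k*(3*k**4 + k**3 + 4*k**2 - 4)/15.
R(k) = B(k−1)·f(k)/C(k) = k*(3*k**4 + k**3 + 4*k**2 - 4)/(15*k**4 + 34*k**3 + 48*k**2 + 31*k + 4); s_k = R·t_k = k*(-3*k**4 - k**3 - 4*k**2 + 4).
s_(k+1) − s_k = -15*k**4 - 34*k**3 - 48*k**2 - 31*k - 4 = t_k.
Evaluate: s_(n+1) = -3*n**5 - 16*n**4 - 38*n**3 - 48*n**2 - 27*n - 4; subtract s_(2) = -136 ⇒ S(n) = -3*n**5 - 16*n**4 - 38*n**3 - 48*n**2 - 27*n + 132.

S(n) = -3*n**5 - 16*n**4 - 38*n**3 - 48*n**2 - 27*n + 132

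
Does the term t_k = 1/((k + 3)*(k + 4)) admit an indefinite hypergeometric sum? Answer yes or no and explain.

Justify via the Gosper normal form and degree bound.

Yes. s_k = k/(3*(k + 3)).

Step 1: r(k) = (k + 3)/(k + 5).
So A=k + 3 and B=k + 5, with C=1.
Need (k + 3)·f(k+1) − (k + 4)·f(k) = 1.
Degrees (1,1,0) ⇒ d ≤ 1.
A polynomial solution: f(k) = k/3.
R(k) = B(k−1)·f(k)/C(k) = k*(k + 4)/3; s_k = R·t_k = k/(3*(k + 3)).
Verify: 1/(k**2 + 7*k + 12) matches t_k.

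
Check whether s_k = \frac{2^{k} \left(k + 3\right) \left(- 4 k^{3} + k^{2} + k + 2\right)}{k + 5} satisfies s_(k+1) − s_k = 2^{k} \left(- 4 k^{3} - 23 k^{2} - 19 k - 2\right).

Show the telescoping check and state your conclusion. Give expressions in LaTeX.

s_(k+1) = 2**(k + 1)*(k + 4)*(k - 4*(k + 1)**3 + (k + 1)**2 + 3)/(k + 6)
s_(k+1) − s_k = 2**k*(-4*k**5 - 59*k**4 - 314*k**3 - 631*k**2 - 396*k - 36)/(k**2 + 11*k + 30)
(s_(k+1) − s_k) − t_k = 2**(k + 1)*(4*k**4 + 39*k**3 + 135*k**2 + 98*k + 12)/(k**2 + 11*k + 30)

Invalid: residual \frac{2^{k + 1} \left(4 k^{4} + 39 k^{3} + 135 k^{2} + 98 k + 12\right)}{k^{2} + 11 k + 30} ≠ 0.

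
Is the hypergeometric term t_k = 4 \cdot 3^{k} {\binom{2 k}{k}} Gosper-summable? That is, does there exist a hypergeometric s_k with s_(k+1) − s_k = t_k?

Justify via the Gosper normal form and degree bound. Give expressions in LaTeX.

No; the degree bound rules out any f.

r(k) = 6*(2*k + 1)/(k + 1) after simplifying.
So A=12*k + 6 and B=k + 1, with C=1.
Need (12*k + 6)·f(k+1) − (k)·f(k) = 1.
Bound: deg f ≤ -1.
d = -1 < 0 ⇒ no nonzero polynomial f; not summable.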